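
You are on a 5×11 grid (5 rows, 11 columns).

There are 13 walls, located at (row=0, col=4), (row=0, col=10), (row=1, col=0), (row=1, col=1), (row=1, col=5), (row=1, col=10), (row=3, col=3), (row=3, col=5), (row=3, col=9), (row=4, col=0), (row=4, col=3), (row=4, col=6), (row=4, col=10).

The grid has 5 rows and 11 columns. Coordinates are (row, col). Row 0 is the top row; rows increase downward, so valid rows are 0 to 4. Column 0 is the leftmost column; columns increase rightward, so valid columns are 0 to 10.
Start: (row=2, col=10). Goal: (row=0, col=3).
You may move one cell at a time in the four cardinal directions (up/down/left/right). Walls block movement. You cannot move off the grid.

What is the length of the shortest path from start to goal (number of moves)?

Answer: Shortest path length: 9

Derivation:
BFS from (row=2, col=10) until reaching (row=0, col=3):
  Distance 0: (row=2, col=10)
  Distance 1: (row=2, col=9), (row=3, col=10)
  Distance 2: (row=1, col=9), (row=2, col=8)
  Distance 3: (row=0, col=9), (row=1, col=8), (row=2, col=7), (row=3, col=8)
  Distance 4: (row=0, col=8), (row=1, col=7), (row=2, col=6), (row=3, col=7), (row=4, col=8)
  Distance 5: (row=0, col=7), (row=1, col=6), (row=2, col=5), (row=3, col=6), (row=4, col=7), (row=4, col=9)
  Distance 6: (row=0, col=6), (row=2, col=4)
  Distance 7: (row=0, col=5), (row=1, col=4), (row=2, col=3), (row=3, col=4)
  Distance 8: (row=1, col=3), (row=2, col=2), (row=4, col=4)
  Distance 9: (row=0, col=3), (row=1, col=2), (row=2, col=1), (row=3, col=2), (row=4, col=5)  <- goal reached here
One shortest path (9 moves): (row=2, col=10) -> (row=2, col=9) -> (row=2, col=8) -> (row=2, col=7) -> (row=2, col=6) -> (row=2, col=5) -> (row=2, col=4) -> (row=2, col=3) -> (row=1, col=3) -> (row=0, col=3)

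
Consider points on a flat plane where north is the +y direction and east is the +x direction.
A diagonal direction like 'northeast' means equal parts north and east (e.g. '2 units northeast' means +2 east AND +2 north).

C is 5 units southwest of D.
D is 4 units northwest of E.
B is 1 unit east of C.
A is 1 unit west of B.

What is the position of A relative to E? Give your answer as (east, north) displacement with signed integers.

Place E at the origin (east=0, north=0).
  D is 4 units northwest of E: delta (east=-4, north=+4); D at (east=-4, north=4).
  C is 5 units southwest of D: delta (east=-5, north=-5); C at (east=-9, north=-1).
  B is 1 unit east of C: delta (east=+1, north=+0); B at (east=-8, north=-1).
  A is 1 unit west of B: delta (east=-1, north=+0); A at (east=-9, north=-1).
Therefore A relative to E: (east=-9, north=-1).

Answer: A is at (east=-9, north=-1) relative to E.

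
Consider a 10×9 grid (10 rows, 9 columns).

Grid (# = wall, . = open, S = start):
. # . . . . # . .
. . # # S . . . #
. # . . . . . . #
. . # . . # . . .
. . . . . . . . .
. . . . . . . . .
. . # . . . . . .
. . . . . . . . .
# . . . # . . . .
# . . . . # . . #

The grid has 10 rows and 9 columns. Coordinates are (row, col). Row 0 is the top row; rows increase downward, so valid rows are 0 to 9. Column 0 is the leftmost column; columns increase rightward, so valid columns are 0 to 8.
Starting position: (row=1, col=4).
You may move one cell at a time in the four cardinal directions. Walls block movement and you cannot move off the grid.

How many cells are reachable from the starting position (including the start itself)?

BFS flood-fill from (row=1, col=4):
  Distance 0: (row=1, col=4)
  Distance 1: (row=0, col=4), (row=1, col=5), (row=2, col=4)
  Distance 2: (row=0, col=3), (row=0, col=5), (row=1, col=6), (row=2, col=3), (row=2, col=5), (row=3, col=4)
  Distance 3: (row=0, col=2), (row=1, col=7), (row=2, col=2), (row=2, col=6), (row=3, col=3), (row=4, col=4)
  Distance 4: (row=0, col=7), (row=2, col=7), (row=3, col=6), (row=4, col=3), (row=4, col=5), (row=5, col=4)
  Distance 5: (row=0, col=8), (row=3, col=7), (row=4, col=2), (row=4, col=6), (row=5, col=3), (row=5, col=5), (row=6, col=4)
  Distance 6: (row=3, col=8), (row=4, col=1), (row=4, col=7), (row=5, col=2), (row=5, col=6), (row=6, col=3), (row=6, col=5), (row=7, col=4)
  Distance 7: (row=3, col=1), (row=4, col=0), (row=4, col=8), (row=5, col=1), (row=5, col=7), (row=6, col=6), (row=7, col=3), (row=7, col=5)
  Distance 8: (row=3, col=0), (row=5, col=0), (row=5, col=8), (row=6, col=1), (row=6, col=7), (row=7, col=2), (row=7, col=6), (row=8, col=3), (row=8, col=5)
  Distance 9: (row=2, col=0), (row=6, col=0), (row=6, col=8), (row=7, col=1), (row=7, col=7), (row=8, col=2), (row=8, col=6), (row=9, col=3)
  Distance 10: (row=1, col=0), (row=7, col=0), (row=7, col=8), (row=8, col=1), (row=8, col=7), (row=9, col=2), (row=9, col=4), (row=9, col=6)
  Distance 11: (row=0, col=0), (row=1, col=1), (row=8, col=8), (row=9, col=1), (row=9, col=7)
Total reachable: 75 (grid has 75 open cells total)

Answer: Reachable cells: 75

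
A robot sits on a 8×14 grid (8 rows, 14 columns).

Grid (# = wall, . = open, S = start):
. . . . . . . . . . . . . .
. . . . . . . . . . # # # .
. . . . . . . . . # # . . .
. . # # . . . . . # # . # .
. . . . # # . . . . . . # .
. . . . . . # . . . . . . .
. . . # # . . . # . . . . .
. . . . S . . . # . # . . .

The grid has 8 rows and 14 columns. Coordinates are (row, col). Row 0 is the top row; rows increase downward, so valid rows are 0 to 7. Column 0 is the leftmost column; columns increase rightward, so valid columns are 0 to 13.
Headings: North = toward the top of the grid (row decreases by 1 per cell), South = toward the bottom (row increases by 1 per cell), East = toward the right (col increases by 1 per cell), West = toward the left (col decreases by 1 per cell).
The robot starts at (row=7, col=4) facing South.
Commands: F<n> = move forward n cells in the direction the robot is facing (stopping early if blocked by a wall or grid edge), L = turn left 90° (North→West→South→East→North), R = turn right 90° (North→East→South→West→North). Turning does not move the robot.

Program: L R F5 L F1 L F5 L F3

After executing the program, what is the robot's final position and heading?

Answer: Final position: (row=5, col=2), facing West

Derivation:
Start: (row=7, col=4), facing South
  L: turn left, now facing East
  R: turn right, now facing South
  F5: move forward 0/5 (blocked), now at (row=7, col=4)
  L: turn left, now facing East
  F1: move forward 1, now at (row=7, col=5)
  L: turn left, now facing North
  F5: move forward 2/5 (blocked), now at (row=5, col=5)
  L: turn left, now facing West
  F3: move forward 3, now at (row=5, col=2)
Final: (row=5, col=2), facing West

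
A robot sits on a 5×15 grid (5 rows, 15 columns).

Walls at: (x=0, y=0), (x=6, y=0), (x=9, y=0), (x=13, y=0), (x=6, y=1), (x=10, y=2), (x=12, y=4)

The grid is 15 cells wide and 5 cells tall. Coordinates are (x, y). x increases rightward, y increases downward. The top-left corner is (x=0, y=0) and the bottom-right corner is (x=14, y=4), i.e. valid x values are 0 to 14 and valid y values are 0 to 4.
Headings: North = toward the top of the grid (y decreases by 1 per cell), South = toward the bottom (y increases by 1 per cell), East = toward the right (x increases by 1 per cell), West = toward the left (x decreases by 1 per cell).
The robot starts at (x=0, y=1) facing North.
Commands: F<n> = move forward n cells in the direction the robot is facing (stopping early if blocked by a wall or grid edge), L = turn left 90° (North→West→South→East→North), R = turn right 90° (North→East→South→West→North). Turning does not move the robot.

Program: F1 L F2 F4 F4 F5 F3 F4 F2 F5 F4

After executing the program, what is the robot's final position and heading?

Answer: Final position: (x=0, y=1), facing West

Derivation:
Start: (x=0, y=1), facing North
  F1: move forward 0/1 (blocked), now at (x=0, y=1)
  L: turn left, now facing West
  F2: move forward 0/2 (blocked), now at (x=0, y=1)
  F4: move forward 0/4 (blocked), now at (x=0, y=1)
  F4: move forward 0/4 (blocked), now at (x=0, y=1)
  F5: move forward 0/5 (blocked), now at (x=0, y=1)
  F3: move forward 0/3 (blocked), now at (x=0, y=1)
  F4: move forward 0/4 (blocked), now at (x=0, y=1)
  F2: move forward 0/2 (blocked), now at (x=0, y=1)
  F5: move forward 0/5 (blocked), now at (x=0, y=1)
  F4: move forward 0/4 (blocked), now at (x=0, y=1)
Final: (x=0, y=1), facing West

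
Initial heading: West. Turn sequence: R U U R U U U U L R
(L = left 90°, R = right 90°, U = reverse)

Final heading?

Answer: Final heading: East

Derivation:
Start: West
  R (right (90° clockwise)) -> North
  U (U-turn (180°)) -> South
  U (U-turn (180°)) -> North
  R (right (90° clockwise)) -> East
  U (U-turn (180°)) -> West
  U (U-turn (180°)) -> East
  U (U-turn (180°)) -> West
  U (U-turn (180°)) -> East
  L (left (90° counter-clockwise)) -> North
  R (right (90° clockwise)) -> East
Final: East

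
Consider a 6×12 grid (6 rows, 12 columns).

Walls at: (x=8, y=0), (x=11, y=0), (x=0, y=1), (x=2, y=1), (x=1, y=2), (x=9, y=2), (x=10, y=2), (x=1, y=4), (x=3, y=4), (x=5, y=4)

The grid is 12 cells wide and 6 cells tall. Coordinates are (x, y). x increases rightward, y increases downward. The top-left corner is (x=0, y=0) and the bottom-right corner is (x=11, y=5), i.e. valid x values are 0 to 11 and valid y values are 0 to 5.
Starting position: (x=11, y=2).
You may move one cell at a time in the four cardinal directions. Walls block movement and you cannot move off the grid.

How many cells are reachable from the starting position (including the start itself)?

BFS flood-fill from (x=11, y=2):
  Distance 0: (x=11, y=2)
  Distance 1: (x=11, y=1), (x=11, y=3)
  Distance 2: (x=10, y=1), (x=10, y=3), (x=11, y=4)
  Distance 3: (x=10, y=0), (x=9, y=1), (x=9, y=3), (x=10, y=4), (x=11, y=5)
  Distance 4: (x=9, y=0), (x=8, y=1), (x=8, y=3), (x=9, y=4), (x=10, y=5)
  Distance 5: (x=7, y=1), (x=8, y=2), (x=7, y=3), (x=8, y=4), (x=9, y=5)
  Distance 6: (x=7, y=0), (x=6, y=1), (x=7, y=2), (x=6, y=3), (x=7, y=4), (x=8, y=5)
  Distance 7: (x=6, y=0), (x=5, y=1), (x=6, y=2), (x=5, y=3), (x=6, y=4), (x=7, y=5)
  Distance 8: (x=5, y=0), (x=4, y=1), (x=5, y=2), (x=4, y=3), (x=6, y=5)
  Distance 9: (x=4, y=0), (x=3, y=1), (x=4, y=2), (x=3, y=3), (x=4, y=4), (x=5, y=5)
  Distance 10: (x=3, y=0), (x=3, y=2), (x=2, y=3), (x=4, y=5)
  Distance 11: (x=2, y=0), (x=2, y=2), (x=1, y=3), (x=2, y=4), (x=3, y=5)
  Distance 12: (x=1, y=0), (x=0, y=3), (x=2, y=5)
  Distance 13: (x=0, y=0), (x=1, y=1), (x=0, y=2), (x=0, y=4), (x=1, y=5)
  Distance 14: (x=0, y=5)
Total reachable: 62 (grid has 62 open cells total)

Answer: Reachable cells: 62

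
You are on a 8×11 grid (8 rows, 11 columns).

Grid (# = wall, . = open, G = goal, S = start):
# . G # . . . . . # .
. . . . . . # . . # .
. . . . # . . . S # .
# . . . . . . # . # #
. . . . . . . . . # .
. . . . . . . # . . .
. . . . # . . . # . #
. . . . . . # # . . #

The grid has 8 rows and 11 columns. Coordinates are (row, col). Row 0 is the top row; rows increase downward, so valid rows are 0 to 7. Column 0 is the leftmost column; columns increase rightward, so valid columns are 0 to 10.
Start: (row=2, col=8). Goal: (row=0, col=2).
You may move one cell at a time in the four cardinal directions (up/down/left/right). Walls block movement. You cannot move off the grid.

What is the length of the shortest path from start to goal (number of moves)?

BFS from (row=2, col=8) until reaching (row=0, col=2):
  Distance 0: (row=2, col=8)
  Distance 1: (row=1, col=8), (row=2, col=7), (row=3, col=8)
  Distance 2: (row=0, col=8), (row=1, col=7), (row=2, col=6), (row=4, col=8)
  Distance 3: (row=0, col=7), (row=2, col=5), (row=3, col=6), (row=4, col=7), (row=5, col=8)
  Distance 4: (row=0, col=6), (row=1, col=5), (row=3, col=5), (row=4, col=6), (row=5, col=9)
  Distance 5: (row=0, col=5), (row=1, col=4), (row=3, col=4), (row=4, col=5), (row=5, col=6), (row=5, col=10), (row=6, col=9)
  Distance 6: (row=0, col=4), (row=1, col=3), (row=3, col=3), (row=4, col=4), (row=4, col=10), (row=5, col=5), (row=6, col=6), (row=7, col=9)
  Distance 7: (row=1, col=2), (row=2, col=3), (row=3, col=2), (row=4, col=3), (row=5, col=4), (row=6, col=5), (row=6, col=7), (row=7, col=8)
  Distance 8: (row=0, col=2), (row=1, col=1), (row=2, col=2), (row=3, col=1), (row=4, col=2), (row=5, col=3), (row=7, col=5)  <- goal reached here
One shortest path (8 moves): (row=2, col=8) -> (row=2, col=7) -> (row=2, col=6) -> (row=2, col=5) -> (row=1, col=5) -> (row=1, col=4) -> (row=1, col=3) -> (row=1, col=2) -> (row=0, col=2)

Answer: Shortest path length: 8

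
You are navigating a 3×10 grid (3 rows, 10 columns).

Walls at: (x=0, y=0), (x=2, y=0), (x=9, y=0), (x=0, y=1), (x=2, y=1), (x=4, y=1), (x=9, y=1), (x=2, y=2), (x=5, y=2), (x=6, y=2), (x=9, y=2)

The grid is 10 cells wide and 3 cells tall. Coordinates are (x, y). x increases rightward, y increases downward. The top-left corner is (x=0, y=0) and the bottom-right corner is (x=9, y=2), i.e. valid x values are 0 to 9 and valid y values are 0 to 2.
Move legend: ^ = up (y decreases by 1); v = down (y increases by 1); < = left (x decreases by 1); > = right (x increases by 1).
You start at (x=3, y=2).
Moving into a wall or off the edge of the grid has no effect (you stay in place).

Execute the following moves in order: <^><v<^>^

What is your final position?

Start: (x=3, y=2)
  < (left): blocked, stay at (x=3, y=2)
  ^ (up): (x=3, y=2) -> (x=3, y=1)
  > (right): blocked, stay at (x=3, y=1)
  < (left): blocked, stay at (x=3, y=1)
  v (down): (x=3, y=1) -> (x=3, y=2)
  < (left): blocked, stay at (x=3, y=2)
  ^ (up): (x=3, y=2) -> (x=3, y=1)
  > (right): blocked, stay at (x=3, y=1)
  ^ (up): (x=3, y=1) -> (x=3, y=0)
Final: (x=3, y=0)

Answer: Final position: (x=3, y=0)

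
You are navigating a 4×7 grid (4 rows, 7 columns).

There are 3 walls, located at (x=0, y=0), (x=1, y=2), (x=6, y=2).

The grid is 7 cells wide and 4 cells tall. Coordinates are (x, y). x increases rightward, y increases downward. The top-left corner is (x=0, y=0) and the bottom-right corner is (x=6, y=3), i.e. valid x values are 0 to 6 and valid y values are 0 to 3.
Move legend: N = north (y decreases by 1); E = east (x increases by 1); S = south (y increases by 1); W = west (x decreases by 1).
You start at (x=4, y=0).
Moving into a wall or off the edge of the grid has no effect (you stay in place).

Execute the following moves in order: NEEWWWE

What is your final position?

Answer: Final position: (x=4, y=0)

Derivation:
Start: (x=4, y=0)
  N (north): blocked, stay at (x=4, y=0)
  E (east): (x=4, y=0) -> (x=5, y=0)
  E (east): (x=5, y=0) -> (x=6, y=0)
  W (west): (x=6, y=0) -> (x=5, y=0)
  W (west): (x=5, y=0) -> (x=4, y=0)
  W (west): (x=4, y=0) -> (x=3, y=0)
  E (east): (x=3, y=0) -> (x=4, y=0)
Final: (x=4, y=0)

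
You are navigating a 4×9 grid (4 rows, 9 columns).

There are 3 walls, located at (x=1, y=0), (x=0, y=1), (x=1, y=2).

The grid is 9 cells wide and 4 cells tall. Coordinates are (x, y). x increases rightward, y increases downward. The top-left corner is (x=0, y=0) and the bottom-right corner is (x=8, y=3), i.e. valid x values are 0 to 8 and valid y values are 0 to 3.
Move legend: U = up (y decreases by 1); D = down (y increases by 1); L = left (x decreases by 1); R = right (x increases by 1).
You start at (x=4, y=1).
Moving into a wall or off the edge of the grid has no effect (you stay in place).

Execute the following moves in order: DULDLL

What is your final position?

Start: (x=4, y=1)
  D (down): (x=4, y=1) -> (x=4, y=2)
  U (up): (x=4, y=2) -> (x=4, y=1)
  L (left): (x=4, y=1) -> (x=3, y=1)
  D (down): (x=3, y=1) -> (x=3, y=2)
  L (left): (x=3, y=2) -> (x=2, y=2)
  L (left): blocked, stay at (x=2, y=2)
Final: (x=2, y=2)

Answer: Final position: (x=2, y=2)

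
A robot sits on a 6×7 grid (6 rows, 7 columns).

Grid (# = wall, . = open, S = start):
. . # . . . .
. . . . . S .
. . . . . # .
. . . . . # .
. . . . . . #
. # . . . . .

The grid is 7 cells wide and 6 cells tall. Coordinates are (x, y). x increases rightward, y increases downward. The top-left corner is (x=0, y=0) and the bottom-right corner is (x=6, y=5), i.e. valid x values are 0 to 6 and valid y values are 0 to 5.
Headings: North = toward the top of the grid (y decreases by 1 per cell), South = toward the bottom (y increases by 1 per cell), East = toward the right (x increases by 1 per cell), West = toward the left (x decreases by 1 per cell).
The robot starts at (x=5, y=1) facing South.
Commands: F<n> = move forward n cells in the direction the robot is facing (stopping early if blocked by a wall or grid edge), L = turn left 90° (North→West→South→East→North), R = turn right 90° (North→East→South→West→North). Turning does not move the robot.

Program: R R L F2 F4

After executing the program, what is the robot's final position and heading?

Start: (x=5, y=1), facing South
  R: turn right, now facing West
  R: turn right, now facing North
  L: turn left, now facing West
  F2: move forward 2, now at (x=3, y=1)
  F4: move forward 3/4 (blocked), now at (x=0, y=1)
Final: (x=0, y=1), facing West

Answer: Final position: (x=0, y=1), facing West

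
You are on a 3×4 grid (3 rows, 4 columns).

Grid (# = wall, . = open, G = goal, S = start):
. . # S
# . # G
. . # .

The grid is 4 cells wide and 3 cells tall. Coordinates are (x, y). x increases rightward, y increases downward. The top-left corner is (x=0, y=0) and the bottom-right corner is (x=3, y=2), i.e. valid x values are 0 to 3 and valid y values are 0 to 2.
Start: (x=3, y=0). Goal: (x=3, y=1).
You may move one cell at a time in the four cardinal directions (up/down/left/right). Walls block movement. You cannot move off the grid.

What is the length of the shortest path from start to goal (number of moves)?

Answer: Shortest path length: 1

Derivation:
BFS from (x=3, y=0) until reaching (x=3, y=1):
  Distance 0: (x=3, y=0)
  Distance 1: (x=3, y=1)  <- goal reached here
One shortest path (1 moves): (x=3, y=0) -> (x=3, y=1)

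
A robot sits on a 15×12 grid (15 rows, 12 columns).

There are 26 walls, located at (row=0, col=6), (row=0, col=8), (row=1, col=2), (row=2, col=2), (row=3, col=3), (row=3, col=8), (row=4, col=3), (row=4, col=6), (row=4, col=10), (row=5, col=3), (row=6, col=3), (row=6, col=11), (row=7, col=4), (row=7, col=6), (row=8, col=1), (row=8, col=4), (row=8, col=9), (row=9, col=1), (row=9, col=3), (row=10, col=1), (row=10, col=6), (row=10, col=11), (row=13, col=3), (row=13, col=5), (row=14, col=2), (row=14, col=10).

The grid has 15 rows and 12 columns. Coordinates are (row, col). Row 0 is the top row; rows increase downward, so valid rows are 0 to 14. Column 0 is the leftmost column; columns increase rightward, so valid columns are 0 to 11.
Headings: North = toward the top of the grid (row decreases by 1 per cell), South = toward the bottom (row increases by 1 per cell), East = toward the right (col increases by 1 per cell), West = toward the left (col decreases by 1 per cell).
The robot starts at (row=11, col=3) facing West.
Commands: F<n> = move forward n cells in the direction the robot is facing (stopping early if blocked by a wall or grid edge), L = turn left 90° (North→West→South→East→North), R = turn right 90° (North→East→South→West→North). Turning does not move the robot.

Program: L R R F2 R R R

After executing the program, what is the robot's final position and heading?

Answer: Final position: (row=10, col=3), facing West

Derivation:
Start: (row=11, col=3), facing West
  L: turn left, now facing South
  R: turn right, now facing West
  R: turn right, now facing North
  F2: move forward 1/2 (blocked), now at (row=10, col=3)
  R: turn right, now facing East
  R: turn right, now facing South
  R: turn right, now facing West
Final: (row=10, col=3), facing West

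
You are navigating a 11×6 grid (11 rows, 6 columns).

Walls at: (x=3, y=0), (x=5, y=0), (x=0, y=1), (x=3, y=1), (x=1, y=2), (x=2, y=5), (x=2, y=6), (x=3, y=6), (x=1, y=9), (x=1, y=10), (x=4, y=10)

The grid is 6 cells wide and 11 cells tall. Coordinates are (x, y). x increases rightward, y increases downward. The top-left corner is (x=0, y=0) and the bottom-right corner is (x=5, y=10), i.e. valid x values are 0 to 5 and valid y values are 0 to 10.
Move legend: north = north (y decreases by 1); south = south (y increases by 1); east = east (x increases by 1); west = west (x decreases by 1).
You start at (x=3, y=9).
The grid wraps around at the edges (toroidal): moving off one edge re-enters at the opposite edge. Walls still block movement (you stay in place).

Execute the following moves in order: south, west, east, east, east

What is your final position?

Answer: Final position: (x=3, y=10)

Derivation:
Start: (x=3, y=9)
  south (south): (x=3, y=9) -> (x=3, y=10)
  west (west): (x=3, y=10) -> (x=2, y=10)
  east (east): (x=2, y=10) -> (x=3, y=10)
  east (east): blocked, stay at (x=3, y=10)
  east (east): blocked, stay at (x=3, y=10)
Final: (x=3, y=10)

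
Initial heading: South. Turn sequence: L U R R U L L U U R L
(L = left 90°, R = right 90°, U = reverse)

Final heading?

Start: South
  L (left (90° counter-clockwise)) -> East
  U (U-turn (180°)) -> West
  R (right (90° clockwise)) -> North
  R (right (90° clockwise)) -> East
  U (U-turn (180°)) -> West
  L (left (90° counter-clockwise)) -> South
  L (left (90° counter-clockwise)) -> East
  U (U-turn (180°)) -> West
  U (U-turn (180°)) -> East
  R (right (90° clockwise)) -> South
  L (left (90° counter-clockwise)) -> East
Final: East

Answer: Final heading: East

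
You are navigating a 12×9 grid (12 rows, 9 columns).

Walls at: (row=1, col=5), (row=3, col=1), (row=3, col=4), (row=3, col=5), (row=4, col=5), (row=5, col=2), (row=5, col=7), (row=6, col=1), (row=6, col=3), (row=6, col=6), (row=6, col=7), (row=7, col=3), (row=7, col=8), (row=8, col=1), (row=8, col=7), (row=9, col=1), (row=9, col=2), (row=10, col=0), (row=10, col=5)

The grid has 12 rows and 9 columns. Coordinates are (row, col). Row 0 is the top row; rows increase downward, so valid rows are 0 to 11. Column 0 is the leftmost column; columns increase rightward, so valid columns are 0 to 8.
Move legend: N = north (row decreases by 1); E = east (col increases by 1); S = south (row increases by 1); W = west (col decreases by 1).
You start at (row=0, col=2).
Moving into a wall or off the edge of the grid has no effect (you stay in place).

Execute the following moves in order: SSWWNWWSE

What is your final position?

Answer: Final position: (row=2, col=1)

Derivation:
Start: (row=0, col=2)
  S (south): (row=0, col=2) -> (row=1, col=2)
  S (south): (row=1, col=2) -> (row=2, col=2)
  W (west): (row=2, col=2) -> (row=2, col=1)
  W (west): (row=2, col=1) -> (row=2, col=0)
  N (north): (row=2, col=0) -> (row=1, col=0)
  W (west): blocked, stay at (row=1, col=0)
  W (west): blocked, stay at (row=1, col=0)
  S (south): (row=1, col=0) -> (row=2, col=0)
  E (east): (row=2, col=0) -> (row=2, col=1)
Final: (row=2, col=1)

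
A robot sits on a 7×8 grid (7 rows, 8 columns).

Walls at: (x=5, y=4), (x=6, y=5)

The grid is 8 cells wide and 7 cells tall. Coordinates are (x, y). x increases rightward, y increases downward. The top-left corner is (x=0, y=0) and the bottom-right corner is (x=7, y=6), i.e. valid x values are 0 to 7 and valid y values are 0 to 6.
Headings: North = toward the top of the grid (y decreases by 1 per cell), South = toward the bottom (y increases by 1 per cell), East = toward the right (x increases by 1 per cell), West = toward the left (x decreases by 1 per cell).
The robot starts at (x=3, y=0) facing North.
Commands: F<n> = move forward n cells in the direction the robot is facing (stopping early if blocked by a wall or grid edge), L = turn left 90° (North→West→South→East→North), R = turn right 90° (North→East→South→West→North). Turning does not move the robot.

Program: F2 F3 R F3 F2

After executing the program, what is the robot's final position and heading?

Answer: Final position: (x=7, y=0), facing East

Derivation:
Start: (x=3, y=0), facing North
  F2: move forward 0/2 (blocked), now at (x=3, y=0)
  F3: move forward 0/3 (blocked), now at (x=3, y=0)
  R: turn right, now facing East
  F3: move forward 3, now at (x=6, y=0)
  F2: move forward 1/2 (blocked), now at (x=7, y=0)
Final: (x=7, y=0), facing East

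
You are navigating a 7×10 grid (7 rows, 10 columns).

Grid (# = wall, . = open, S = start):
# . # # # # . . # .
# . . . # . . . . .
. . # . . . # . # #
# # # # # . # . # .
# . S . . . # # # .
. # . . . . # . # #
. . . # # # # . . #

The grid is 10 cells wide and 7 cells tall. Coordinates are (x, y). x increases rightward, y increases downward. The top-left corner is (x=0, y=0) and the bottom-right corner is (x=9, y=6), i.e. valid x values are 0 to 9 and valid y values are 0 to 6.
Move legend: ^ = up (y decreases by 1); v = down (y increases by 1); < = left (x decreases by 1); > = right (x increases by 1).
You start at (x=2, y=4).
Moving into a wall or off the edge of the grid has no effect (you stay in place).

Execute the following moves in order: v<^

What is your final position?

Answer: Final position: (x=2, y=4)

Derivation:
Start: (x=2, y=4)
  v (down): (x=2, y=4) -> (x=2, y=5)
  < (left): blocked, stay at (x=2, y=5)
  ^ (up): (x=2, y=5) -> (x=2, y=4)
Final: (x=2, y=4)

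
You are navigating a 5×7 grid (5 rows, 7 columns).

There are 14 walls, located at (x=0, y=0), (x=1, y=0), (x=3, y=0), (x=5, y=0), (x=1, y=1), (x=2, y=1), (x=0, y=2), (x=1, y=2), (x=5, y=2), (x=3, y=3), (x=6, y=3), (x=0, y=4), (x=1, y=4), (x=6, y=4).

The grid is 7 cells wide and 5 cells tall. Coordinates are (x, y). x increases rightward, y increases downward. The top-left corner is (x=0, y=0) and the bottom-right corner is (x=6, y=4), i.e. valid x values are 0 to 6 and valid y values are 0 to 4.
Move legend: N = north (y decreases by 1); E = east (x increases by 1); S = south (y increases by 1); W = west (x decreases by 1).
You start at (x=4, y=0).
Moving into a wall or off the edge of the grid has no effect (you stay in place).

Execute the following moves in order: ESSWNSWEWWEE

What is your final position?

Answer: Final position: (x=4, y=2)

Derivation:
Start: (x=4, y=0)
  E (east): blocked, stay at (x=4, y=0)
  S (south): (x=4, y=0) -> (x=4, y=1)
  S (south): (x=4, y=1) -> (x=4, y=2)
  W (west): (x=4, y=2) -> (x=3, y=2)
  N (north): (x=3, y=2) -> (x=3, y=1)
  S (south): (x=3, y=1) -> (x=3, y=2)
  W (west): (x=3, y=2) -> (x=2, y=2)
  E (east): (x=2, y=2) -> (x=3, y=2)
  W (west): (x=3, y=2) -> (x=2, y=2)
  W (west): blocked, stay at (x=2, y=2)
  E (east): (x=2, y=2) -> (x=3, y=2)
  E (east): (x=3, y=2) -> (x=4, y=2)
Final: (x=4, y=2)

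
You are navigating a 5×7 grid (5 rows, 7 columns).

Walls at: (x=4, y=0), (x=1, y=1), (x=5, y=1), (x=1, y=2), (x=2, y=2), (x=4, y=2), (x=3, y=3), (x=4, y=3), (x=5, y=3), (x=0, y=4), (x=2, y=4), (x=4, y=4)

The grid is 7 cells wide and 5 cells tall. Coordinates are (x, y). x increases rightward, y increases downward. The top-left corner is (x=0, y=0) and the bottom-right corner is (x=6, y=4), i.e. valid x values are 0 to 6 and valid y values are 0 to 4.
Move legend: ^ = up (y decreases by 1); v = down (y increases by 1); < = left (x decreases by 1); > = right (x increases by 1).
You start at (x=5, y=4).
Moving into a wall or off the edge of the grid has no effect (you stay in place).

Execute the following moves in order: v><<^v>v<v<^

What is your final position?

Answer: Final position: (x=5, y=4)

Derivation:
Start: (x=5, y=4)
  v (down): blocked, stay at (x=5, y=4)
  > (right): (x=5, y=4) -> (x=6, y=4)
  < (left): (x=6, y=4) -> (x=5, y=4)
  < (left): blocked, stay at (x=5, y=4)
  ^ (up): blocked, stay at (x=5, y=4)
  v (down): blocked, stay at (x=5, y=4)
  > (right): (x=5, y=4) -> (x=6, y=4)
  v (down): blocked, stay at (x=6, y=4)
  < (left): (x=6, y=4) -> (x=5, y=4)
  v (down): blocked, stay at (x=5, y=4)
  < (left): blocked, stay at (x=5, y=4)
  ^ (up): blocked, stay at (x=5, y=4)
Final: (x=5, y=4)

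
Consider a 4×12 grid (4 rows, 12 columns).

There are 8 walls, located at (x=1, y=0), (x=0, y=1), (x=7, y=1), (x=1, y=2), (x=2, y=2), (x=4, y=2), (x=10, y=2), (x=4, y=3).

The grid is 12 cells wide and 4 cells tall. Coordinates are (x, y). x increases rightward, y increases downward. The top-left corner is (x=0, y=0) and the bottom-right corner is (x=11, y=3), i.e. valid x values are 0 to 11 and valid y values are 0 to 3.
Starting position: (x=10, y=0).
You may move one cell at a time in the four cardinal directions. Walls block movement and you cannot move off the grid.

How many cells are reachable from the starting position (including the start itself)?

Answer: Reachable cells: 39

Derivation:
BFS flood-fill from (x=10, y=0):
  Distance 0: (x=10, y=0)
  Distance 1: (x=9, y=0), (x=11, y=0), (x=10, y=1)
  Distance 2: (x=8, y=0), (x=9, y=1), (x=11, y=1)
  Distance 3: (x=7, y=0), (x=8, y=1), (x=9, y=2), (x=11, y=2)
  Distance 4: (x=6, y=0), (x=8, y=2), (x=9, y=3), (x=11, y=3)
  Distance 5: (x=5, y=0), (x=6, y=1), (x=7, y=2), (x=8, y=3), (x=10, y=3)
  Distance 6: (x=4, y=0), (x=5, y=1), (x=6, y=2), (x=7, y=3)
  Distance 7: (x=3, y=0), (x=4, y=1), (x=5, y=2), (x=6, y=3)
  Distance 8: (x=2, y=0), (x=3, y=1), (x=5, y=3)
  Distance 9: (x=2, y=1), (x=3, y=2)
  Distance 10: (x=1, y=1), (x=3, y=3)
  Distance 11: (x=2, y=3)
  Distance 12: (x=1, y=3)
  Distance 13: (x=0, y=3)
  Distance 14: (x=0, y=2)
Total reachable: 39 (grid has 40 open cells total)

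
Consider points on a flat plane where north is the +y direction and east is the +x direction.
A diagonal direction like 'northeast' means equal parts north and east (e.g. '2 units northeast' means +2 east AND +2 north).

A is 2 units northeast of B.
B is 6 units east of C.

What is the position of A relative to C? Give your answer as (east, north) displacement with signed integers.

Place C at the origin (east=0, north=0).
  B is 6 units east of C: delta (east=+6, north=+0); B at (east=6, north=0).
  A is 2 units northeast of B: delta (east=+2, north=+2); A at (east=8, north=2).
Therefore A relative to C: (east=8, north=2).

Answer: A is at (east=8, north=2) relative to C.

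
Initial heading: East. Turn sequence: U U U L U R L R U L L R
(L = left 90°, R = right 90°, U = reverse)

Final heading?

Start: East
  U (U-turn (180°)) -> West
  U (U-turn (180°)) -> East
  U (U-turn (180°)) -> West
  L (left (90° counter-clockwise)) -> South
  U (U-turn (180°)) -> North
  R (right (90° clockwise)) -> East
  L (left (90° counter-clockwise)) -> North
  R (right (90° clockwise)) -> East
  U (U-turn (180°)) -> West
  L (left (90° counter-clockwise)) -> South
  L (left (90° counter-clockwise)) -> East
  R (right (90° clockwise)) -> South
Final: South

Answer: Final heading: South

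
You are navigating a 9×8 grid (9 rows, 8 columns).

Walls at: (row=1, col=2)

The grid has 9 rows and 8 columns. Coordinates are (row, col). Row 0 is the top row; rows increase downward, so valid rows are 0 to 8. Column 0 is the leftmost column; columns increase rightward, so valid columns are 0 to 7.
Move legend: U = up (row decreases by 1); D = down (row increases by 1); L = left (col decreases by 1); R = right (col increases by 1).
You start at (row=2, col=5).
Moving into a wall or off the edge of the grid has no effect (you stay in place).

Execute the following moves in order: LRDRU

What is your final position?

Start: (row=2, col=5)
  L (left): (row=2, col=5) -> (row=2, col=4)
  R (right): (row=2, col=4) -> (row=2, col=5)
  D (down): (row=2, col=5) -> (row=3, col=5)
  R (right): (row=3, col=5) -> (row=3, col=6)
  U (up): (row=3, col=6) -> (row=2, col=6)
Final: (row=2, col=6)

Answer: Final position: (row=2, col=6)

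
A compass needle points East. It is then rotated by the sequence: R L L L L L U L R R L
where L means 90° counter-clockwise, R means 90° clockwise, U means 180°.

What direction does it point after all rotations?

Answer: Final heading: West

Derivation:
Start: East
  R (right (90° clockwise)) -> South
  L (left (90° counter-clockwise)) -> East
  L (left (90° counter-clockwise)) -> North
  L (left (90° counter-clockwise)) -> West
  L (left (90° counter-clockwise)) -> South
  L (left (90° counter-clockwise)) -> East
  U (U-turn (180°)) -> West
  L (left (90° counter-clockwise)) -> South
  R (right (90° clockwise)) -> West
  R (right (90° clockwise)) -> North
  L (left (90° counter-clockwise)) -> West
Final: West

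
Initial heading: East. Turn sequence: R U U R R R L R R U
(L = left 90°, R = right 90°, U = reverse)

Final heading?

Answer: Final heading: North

Derivation:
Start: East
  R (right (90° clockwise)) -> South
  U (U-turn (180°)) -> North
  U (U-turn (180°)) -> South
  R (right (90° clockwise)) -> West
  R (right (90° clockwise)) -> North
  R (right (90° clockwise)) -> East
  L (left (90° counter-clockwise)) -> North
  R (right (90° clockwise)) -> East
  R (right (90° clockwise)) -> South
  U (U-turn (180°)) -> North
Final: North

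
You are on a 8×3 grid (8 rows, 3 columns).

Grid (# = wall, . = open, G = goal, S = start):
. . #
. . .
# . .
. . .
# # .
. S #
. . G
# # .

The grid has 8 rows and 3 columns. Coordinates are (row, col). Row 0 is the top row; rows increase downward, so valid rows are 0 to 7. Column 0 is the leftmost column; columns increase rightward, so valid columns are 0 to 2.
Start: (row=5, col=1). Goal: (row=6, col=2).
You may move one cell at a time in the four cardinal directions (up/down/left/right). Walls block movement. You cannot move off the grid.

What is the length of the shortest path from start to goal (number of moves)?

Answer: Shortest path length: 2

Derivation:
BFS from (row=5, col=1) until reaching (row=6, col=2):
  Distance 0: (row=5, col=1)
  Distance 1: (row=5, col=0), (row=6, col=1)
  Distance 2: (row=6, col=0), (row=6, col=2)  <- goal reached here
One shortest path (2 moves): (row=5, col=1) -> (row=6, col=1) -> (row=6, col=2)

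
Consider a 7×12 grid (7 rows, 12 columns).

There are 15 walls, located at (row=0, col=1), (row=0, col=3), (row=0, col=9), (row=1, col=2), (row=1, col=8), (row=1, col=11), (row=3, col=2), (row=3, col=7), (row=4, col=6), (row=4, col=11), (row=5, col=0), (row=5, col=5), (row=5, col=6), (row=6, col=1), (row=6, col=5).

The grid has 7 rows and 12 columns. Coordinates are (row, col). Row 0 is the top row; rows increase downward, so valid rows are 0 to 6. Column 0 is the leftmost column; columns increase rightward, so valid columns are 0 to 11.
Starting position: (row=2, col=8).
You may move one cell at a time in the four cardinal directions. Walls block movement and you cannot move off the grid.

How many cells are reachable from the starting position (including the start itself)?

Answer: Reachable cells: 67

Derivation:
BFS flood-fill from (row=2, col=8):
  Distance 0: (row=2, col=8)
  Distance 1: (row=2, col=7), (row=2, col=9), (row=3, col=8)
  Distance 2: (row=1, col=7), (row=1, col=9), (row=2, col=6), (row=2, col=10), (row=3, col=9), (row=4, col=8)
  Distance 3: (row=0, col=7), (row=1, col=6), (row=1, col=10), (row=2, col=5), (row=2, col=11), (row=3, col=6), (row=3, col=10), (row=4, col=7), (row=4, col=9), (row=5, col=8)
  Distance 4: (row=0, col=6), (row=0, col=8), (row=0, col=10), (row=1, col=5), (row=2, col=4), (row=3, col=5), (row=3, col=11), (row=4, col=10), (row=5, col=7), (row=5, col=9), (row=6, col=8)
  Distance 5: (row=0, col=5), (row=0, col=11), (row=1, col=4), (row=2, col=3), (row=3, col=4), (row=4, col=5), (row=5, col=10), (row=6, col=7), (row=6, col=9)
  Distance 6: (row=0, col=4), (row=1, col=3), (row=2, col=2), (row=3, col=3), (row=4, col=4), (row=5, col=11), (row=6, col=6), (row=6, col=10)
  Distance 7: (row=2, col=1), (row=4, col=3), (row=5, col=4), (row=6, col=11)
  Distance 8: (row=1, col=1), (row=2, col=0), (row=3, col=1), (row=4, col=2), (row=5, col=3), (row=6, col=4)
  Distance 9: (row=1, col=0), (row=3, col=0), (row=4, col=1), (row=5, col=2), (row=6, col=3)
  Distance 10: (row=0, col=0), (row=4, col=0), (row=5, col=1), (row=6, col=2)
Total reachable: 67 (grid has 69 open cells total)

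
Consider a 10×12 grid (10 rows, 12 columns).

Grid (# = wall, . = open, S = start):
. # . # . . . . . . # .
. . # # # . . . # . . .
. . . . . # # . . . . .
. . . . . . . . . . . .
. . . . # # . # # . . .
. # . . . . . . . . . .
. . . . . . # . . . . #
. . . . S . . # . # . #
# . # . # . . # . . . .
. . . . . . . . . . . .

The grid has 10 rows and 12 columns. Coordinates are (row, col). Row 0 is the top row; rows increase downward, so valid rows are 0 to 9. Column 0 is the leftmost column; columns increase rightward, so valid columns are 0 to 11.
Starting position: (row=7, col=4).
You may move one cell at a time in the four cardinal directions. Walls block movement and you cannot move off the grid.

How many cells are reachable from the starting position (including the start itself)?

Answer: Reachable cells: 96

Derivation:
BFS flood-fill from (row=7, col=4):
  Distance 0: (row=7, col=4)
  Distance 1: (row=6, col=4), (row=7, col=3), (row=7, col=5)
  Distance 2: (row=5, col=4), (row=6, col=3), (row=6, col=5), (row=7, col=2), (row=7, col=6), (row=8, col=3), (row=8, col=5)
  Distance 3: (row=5, col=3), (row=5, col=5), (row=6, col=2), (row=7, col=1), (row=8, col=6), (row=9, col=3), (row=9, col=5)
  Distance 4: (row=4, col=3), (row=5, col=2), (row=5, col=6), (row=6, col=1), (row=7, col=0), (row=8, col=1), (row=9, col=2), (row=9, col=4), (row=9, col=6)
  Distance 5: (row=3, col=3), (row=4, col=2), (row=4, col=6), (row=5, col=7), (row=6, col=0), (row=9, col=1), (row=9, col=7)
  Distance 6: (row=2, col=3), (row=3, col=2), (row=3, col=4), (row=3, col=6), (row=4, col=1), (row=5, col=0), (row=5, col=8), (row=6, col=7), (row=9, col=0), (row=9, col=8)
  Distance 7: (row=2, col=2), (row=2, col=4), (row=3, col=1), (row=3, col=5), (row=3, col=7), (row=4, col=0), (row=5, col=9), (row=6, col=8), (row=8, col=8), (row=9, col=9)
  Distance 8: (row=2, col=1), (row=2, col=7), (row=3, col=0), (row=3, col=8), (row=4, col=9), (row=5, col=10), (row=6, col=9), (row=7, col=8), (row=8, col=9), (row=9, col=10)
  Distance 9: (row=1, col=1), (row=1, col=7), (row=2, col=0), (row=2, col=8), (row=3, col=9), (row=4, col=10), (row=5, col=11), (row=6, col=10), (row=8, col=10), (row=9, col=11)
  Distance 10: (row=0, col=7), (row=1, col=0), (row=1, col=6), (row=2, col=9), (row=3, col=10), (row=4, col=11), (row=7, col=10), (row=8, col=11)
  Distance 11: (row=0, col=0), (row=0, col=6), (row=0, col=8), (row=1, col=5), (row=1, col=9), (row=2, col=10), (row=3, col=11)
  Distance 12: (row=0, col=5), (row=0, col=9), (row=1, col=10), (row=2, col=11)
  Distance 13: (row=0, col=4), (row=1, col=11)
  Distance 14: (row=0, col=11)
Total reachable: 96 (grid has 97 open cells total)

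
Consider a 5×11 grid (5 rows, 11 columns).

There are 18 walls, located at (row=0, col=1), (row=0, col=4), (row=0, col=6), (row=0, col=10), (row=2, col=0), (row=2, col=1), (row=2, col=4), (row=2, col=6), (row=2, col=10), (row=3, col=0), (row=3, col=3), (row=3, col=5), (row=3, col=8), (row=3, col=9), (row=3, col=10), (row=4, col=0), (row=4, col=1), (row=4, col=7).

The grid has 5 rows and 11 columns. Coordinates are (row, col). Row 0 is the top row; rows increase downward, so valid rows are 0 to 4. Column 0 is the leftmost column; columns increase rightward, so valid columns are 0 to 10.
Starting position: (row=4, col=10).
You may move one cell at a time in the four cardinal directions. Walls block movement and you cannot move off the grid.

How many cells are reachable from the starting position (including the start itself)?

BFS flood-fill from (row=4, col=10):
  Distance 0: (row=4, col=10)
  Distance 1: (row=4, col=9)
  Distance 2: (row=4, col=8)
Total reachable: 3 (grid has 37 open cells total)

Answer: Reachable cells: 3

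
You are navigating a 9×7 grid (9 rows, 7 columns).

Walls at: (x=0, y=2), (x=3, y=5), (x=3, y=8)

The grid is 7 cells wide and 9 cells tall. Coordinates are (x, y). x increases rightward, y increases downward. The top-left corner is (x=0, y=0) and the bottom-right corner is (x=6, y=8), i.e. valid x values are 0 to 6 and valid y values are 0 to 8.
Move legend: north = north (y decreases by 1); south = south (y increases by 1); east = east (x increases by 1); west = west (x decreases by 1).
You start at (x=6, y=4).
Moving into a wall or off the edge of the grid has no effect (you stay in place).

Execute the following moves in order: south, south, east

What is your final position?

Start: (x=6, y=4)
  south (south): (x=6, y=4) -> (x=6, y=5)
  south (south): (x=6, y=5) -> (x=6, y=6)
  east (east): blocked, stay at (x=6, y=6)
Final: (x=6, y=6)

Answer: Final position: (x=6, y=6)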